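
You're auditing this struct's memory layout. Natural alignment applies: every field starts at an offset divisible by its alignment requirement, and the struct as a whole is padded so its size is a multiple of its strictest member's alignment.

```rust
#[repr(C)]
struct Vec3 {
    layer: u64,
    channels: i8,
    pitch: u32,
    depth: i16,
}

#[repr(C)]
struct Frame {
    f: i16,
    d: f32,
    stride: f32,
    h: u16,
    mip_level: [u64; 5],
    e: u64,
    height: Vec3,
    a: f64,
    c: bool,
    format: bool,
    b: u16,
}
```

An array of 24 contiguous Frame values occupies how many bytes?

Vec3: @0: layer [8B, align 8] → 8; @8: channels [1B, align 1] → 9; +3 pad (align 4); @12: pitch [4B, align 4] → 16; @16: depth [2B, align 2] → 18; +6 tail pad (align 8); size 24, align 8
@0: f [2B, align 2] → 2
+2 pad (align 4)
@4: d [4B, align 4] → 8
@8: stride [4B, align 4] → 12
@12: h [2B, align 2] → 14
+2 pad (align 8)
@16: mip_level [40B, align 8] → 56
@56: e [8B, align 8] → 64
@64: height [24B, align 8] → 88
@88: a [8B, align 8] → 96
@96: c [1B, align 1] → 97
@97: format [1B, align 1] → 98
@98: b [2B, align 2] → 100
+4 tail pad (align 8)
size 104, align 8
array of 24: 24 × 104 = 2496

2496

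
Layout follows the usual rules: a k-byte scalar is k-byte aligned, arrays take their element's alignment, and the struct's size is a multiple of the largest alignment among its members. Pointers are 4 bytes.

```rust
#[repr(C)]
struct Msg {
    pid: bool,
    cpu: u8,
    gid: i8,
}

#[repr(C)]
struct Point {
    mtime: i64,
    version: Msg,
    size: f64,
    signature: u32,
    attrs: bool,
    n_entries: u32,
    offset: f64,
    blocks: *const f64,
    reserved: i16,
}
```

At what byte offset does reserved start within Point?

Msg: 0..1  pid  (1B, 1-aligned); 1..2  cpu  (1B, 1-aligned); 2..3  gid  (1B, 1-aligned); sizeof = 3, alignof = 1
0..8  mtime  (8B, 8-aligned)
8..11  version  (3B, 1-aligned)
11..16  -- padding (5B)
16..24  size  (8B, 8-aligned)
24..28  signature  (4B, 4-aligned)
28..29  attrs  (1B, 1-aligned)
29..32  -- padding (3B)
32..36  n_entries  (4B, 4-aligned)
36..40  -- padding (4B)
40..48  offset  (8B, 8-aligned)
48..52  blocks  (4B, 4-aligned)
52..54  reserved  (2B, 2-aligned)

52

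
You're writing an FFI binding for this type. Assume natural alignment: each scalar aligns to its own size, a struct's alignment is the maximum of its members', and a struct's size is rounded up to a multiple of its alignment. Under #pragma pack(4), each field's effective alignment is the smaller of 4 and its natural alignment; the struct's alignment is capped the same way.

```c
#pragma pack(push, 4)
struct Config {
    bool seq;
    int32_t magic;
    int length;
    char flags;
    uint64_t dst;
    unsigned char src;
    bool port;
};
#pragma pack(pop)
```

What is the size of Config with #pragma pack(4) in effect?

28

0..1  seq  (1B, 1-aligned)
1..4  -- padding (3B)
4..8  magic  (4B, 4-aligned)
8..12  length  (4B, 4-aligned)
12..13  flags  (1B, 1-aligned)
13..16  -- padding (3B)
16..24  dst  (8B, 4-aligned)
24..25  src  (1B, 1-aligned)
25..26  port  (1B, 1-aligned)
26..28  -- tail padding (2B)
sizeof = 28, alignof = 4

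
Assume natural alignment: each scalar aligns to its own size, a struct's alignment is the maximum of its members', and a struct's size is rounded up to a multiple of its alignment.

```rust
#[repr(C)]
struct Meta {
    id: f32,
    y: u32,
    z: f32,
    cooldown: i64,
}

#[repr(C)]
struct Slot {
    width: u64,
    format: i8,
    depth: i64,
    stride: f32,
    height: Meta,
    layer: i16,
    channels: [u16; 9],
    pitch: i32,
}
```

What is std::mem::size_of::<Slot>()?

80

Meta: @0: id [4B, align 4] → 4; @4: y [4B, align 4] → 8; @8: z [4B, align 4] → 12; +4 pad (align 8); @16: cooldown [8B, align 8] → 24; size 24, align 8
@0: width [8B, align 8] → 8
@8: format [1B, align 1] → 9
+7 pad (align 8)
@16: depth [8B, align 8] → 24
@24: stride [4B, align 4] → 28
+4 pad (align 8)
@32: height [24B, align 8] → 56
@56: layer [2B, align 2] → 58
@58: channels [18B, align 2] → 76
@76: pitch [4B, align 4] → 80
size 80, align 8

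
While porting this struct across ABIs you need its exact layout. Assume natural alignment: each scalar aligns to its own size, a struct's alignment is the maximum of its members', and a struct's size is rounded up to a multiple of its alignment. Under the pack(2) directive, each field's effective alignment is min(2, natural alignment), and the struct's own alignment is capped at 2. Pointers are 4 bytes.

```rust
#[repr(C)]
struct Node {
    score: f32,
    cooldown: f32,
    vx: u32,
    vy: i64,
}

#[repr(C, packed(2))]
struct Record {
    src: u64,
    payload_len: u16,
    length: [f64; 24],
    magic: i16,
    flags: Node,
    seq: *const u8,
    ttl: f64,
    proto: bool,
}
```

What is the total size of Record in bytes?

Node: 0..4  score  (4B, 4-aligned); 4..8  cooldown  (4B, 4-aligned); 8..12  vx  (4B, 4-aligned); 12..16  -- padding (4B); 16..24  vy  (8B, 8-aligned); sizeof = 24, alignof = 8
0..8  src  (8B, 2-aligned)
8..10  payload_len  (2B, 2-aligned)
10..202  length  (192B, 2-aligned)
202..204  magic  (2B, 2-aligned)
204..228  flags  (24B, 2-aligned)
228..232  seq  (4B, 2-aligned)
232..240  ttl  (8B, 2-aligned)
240..241  proto  (1B, 1-aligned)
241..242  -- tail padding (1B)
sizeof = 242, alignof = 2

242 bytes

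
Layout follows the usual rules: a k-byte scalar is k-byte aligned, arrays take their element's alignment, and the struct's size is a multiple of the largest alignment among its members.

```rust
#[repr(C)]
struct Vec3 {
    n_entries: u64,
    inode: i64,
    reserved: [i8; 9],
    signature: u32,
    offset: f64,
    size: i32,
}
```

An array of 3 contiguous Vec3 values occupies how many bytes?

0..8  n_entries  (8B, 8-aligned)
8..16  inode  (8B, 8-aligned)
16..25  reserved  (9B, 1-aligned)
25..28  -- padding (3B)
28..32  signature  (4B, 4-aligned)
32..40  offset  (8B, 8-aligned)
40..44  size  (4B, 4-aligned)
44..48  -- tail padding (4B)
sizeof = 48, alignof = 8
array of 3: 3 × 48 = 144

144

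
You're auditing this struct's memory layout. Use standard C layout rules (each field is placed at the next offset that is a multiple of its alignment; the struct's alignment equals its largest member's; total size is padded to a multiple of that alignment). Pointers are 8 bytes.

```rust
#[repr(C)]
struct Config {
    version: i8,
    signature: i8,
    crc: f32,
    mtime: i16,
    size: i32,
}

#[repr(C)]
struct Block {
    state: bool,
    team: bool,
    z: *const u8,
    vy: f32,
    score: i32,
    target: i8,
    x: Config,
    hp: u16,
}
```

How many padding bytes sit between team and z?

6

Config: @0: version [1B, align 1] → 1; @1: signature [1B, align 1] → 2; +2 pad (align 4); @4: crc [4B, align 4] → 8; @8: mtime [2B, align 2] → 10; +2 pad (align 4); @12: size [4B, align 4] → 16; size 16, align 4
@0: state [1B, align 1] → 1
@1: team [1B, align 1] → 2
+6 pad (align 8)
@8: z [8B, align 8] → 16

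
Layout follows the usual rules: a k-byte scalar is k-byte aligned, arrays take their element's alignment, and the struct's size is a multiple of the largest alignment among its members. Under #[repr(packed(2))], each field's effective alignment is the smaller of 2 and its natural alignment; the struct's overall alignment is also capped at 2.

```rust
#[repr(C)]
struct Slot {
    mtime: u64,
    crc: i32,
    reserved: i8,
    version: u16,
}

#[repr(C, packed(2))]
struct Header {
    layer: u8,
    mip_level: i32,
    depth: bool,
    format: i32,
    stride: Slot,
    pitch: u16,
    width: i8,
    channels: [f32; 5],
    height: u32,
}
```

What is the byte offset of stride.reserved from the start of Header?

Slot: mtime at 0 (size 8, align 8) → ends 8; crc at 8 (size 4, align 4) → ends 12; reserved at 12 (size 1, align 1) → ends 13; pad 1 to align 2 for version; version at 14 (size 2, align 2) → ends 16; total 16 bytes, alignment 8
layer at 0 (size 1, align 1) → ends 1
pad 1 to align 2 for mip_level
mip_level at 2 (size 4, align 2) → ends 6
depth at 6 (size 1, align 1) → ends 7
pad 1 to align 2 for format
format at 8 (size 4, align 2) → ends 12
stride at 12 (size 16, align 2) → ends 28
within Slot: reserved at 12
12 + 12 = 24

24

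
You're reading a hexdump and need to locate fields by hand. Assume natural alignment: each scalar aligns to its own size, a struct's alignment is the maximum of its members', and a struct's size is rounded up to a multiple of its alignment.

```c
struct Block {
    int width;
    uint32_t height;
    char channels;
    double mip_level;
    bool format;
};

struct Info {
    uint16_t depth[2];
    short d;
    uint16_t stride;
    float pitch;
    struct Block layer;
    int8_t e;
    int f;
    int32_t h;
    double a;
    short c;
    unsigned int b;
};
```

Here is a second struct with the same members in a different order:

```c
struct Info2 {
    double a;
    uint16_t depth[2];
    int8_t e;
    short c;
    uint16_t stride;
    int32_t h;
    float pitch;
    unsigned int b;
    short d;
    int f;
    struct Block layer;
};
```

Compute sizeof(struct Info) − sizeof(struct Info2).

8

Block: @0: width [4B, align 4] → 4; @4: height [4B, align 4] → 8; @8: channels [1B, align 1] → 9; +7 pad (align 8); @16: mip_level [8B, align 8] → 24; @24: format [1B, align 1] → 25; +7 tail pad (align 8); size 32, align 8
@0: depth [4B, align 2] → 4
@4: d [2B, align 2] → 6
@6: stride [2B, align 2] → 8
@8: pitch [4B, align 4] → 12
+4 pad (align 8)
@16: layer [32B, align 8] → 48
@48: e [1B, align 1] → 49
+3 pad (align 4)
@52: f [4B, align 4] → 56
@56: h [4B, align 4] → 60
+4 pad (align 8)
@64: a [8B, align 8] → 72
@72: c [2B, align 2] → 74
+2 pad (align 4)
@76: b [4B, align 4] → 80
size 80, align 8
— Info2 —
@0: a [8B, align 8] → 8
@8: depth [4B, align 2] → 12
@12: e [1B, align 1] → 13
+1 pad (align 2)
@14: c [2B, align 2] → 16
@16: stride [2B, align 2] → 18
+2 pad (align 4)
@20: h [4B, align 4] → 24
@24: pitch [4B, align 4] → 28
@28: b [4B, align 4] → 32
@32: d [2B, align 2] → 34
+2 pad (align 4)
@36: f [4B, align 4] → 40
@40: layer [32B, align 8] → 72
size 72, align 8
80 − 72 = 8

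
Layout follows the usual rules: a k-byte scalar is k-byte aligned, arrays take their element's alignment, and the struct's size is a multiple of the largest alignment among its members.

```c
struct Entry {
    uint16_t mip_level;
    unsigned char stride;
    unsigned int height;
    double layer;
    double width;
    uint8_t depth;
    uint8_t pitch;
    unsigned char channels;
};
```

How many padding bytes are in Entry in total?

mip_level at 0 (size 2, align 2) → ends 2
stride at 2 (size 1, align 1) → ends 3
pad 1 to align 4 for height
height at 4 (size 4, align 4) → ends 8
layer at 8 (size 8, align 8) → ends 16
width at 16 (size 8, align 8) → ends 24
depth at 24 (size 1, align 1) → ends 25
pitch at 25 (size 1, align 1) → ends 26
channels at 26 (size 1, align 1) → ends 27
tail pad 5 to reach multiple of 8
total 32 bytes, alignment 8
data bytes 26, size 32 → padding 6

6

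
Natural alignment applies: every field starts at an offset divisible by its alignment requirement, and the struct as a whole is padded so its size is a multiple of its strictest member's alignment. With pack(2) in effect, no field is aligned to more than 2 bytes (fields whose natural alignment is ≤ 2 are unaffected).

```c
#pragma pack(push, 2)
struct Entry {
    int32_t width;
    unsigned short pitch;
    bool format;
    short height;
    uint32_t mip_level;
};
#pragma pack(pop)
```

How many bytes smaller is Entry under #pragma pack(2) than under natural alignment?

2

natural layout:
  0..4  width  (4B, 4-aligned)
  4..6  pitch  (2B, 2-aligned)
  6..7  format  (1B, 1-aligned)
  7..8  -- padding (1B)
  8..10  height  (2B, 2-aligned)
  10..12  -- padding (2B)
  12..16  mip_level  (4B, 4-aligned)
  sizeof = 16, alignof = 4
packed(2) layout:
  0..4  width  (4B, 2-aligned)
  4..6  pitch  (2B, 2-aligned)
  6..7  format  (1B, 1-aligned)
  7..8  -- padding (1B)
  8..10  height  (2B, 2-aligned)
  10..14  mip_level  (4B, 2-aligned)
  sizeof = 14, alignof = 2
16 − 14 = 2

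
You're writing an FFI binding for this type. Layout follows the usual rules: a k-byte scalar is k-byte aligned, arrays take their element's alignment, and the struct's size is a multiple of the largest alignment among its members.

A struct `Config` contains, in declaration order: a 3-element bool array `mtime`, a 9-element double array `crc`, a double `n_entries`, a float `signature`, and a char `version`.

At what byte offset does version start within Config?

0..3  mtime  (3B, 1-aligned)
3..8  -- padding (5B)
8..80  crc  (72B, 8-aligned)
80..88  n_entries  (8B, 8-aligned)
88..92  signature  (4B, 4-aligned)
92..93  version  (1B, 1-aligned)

92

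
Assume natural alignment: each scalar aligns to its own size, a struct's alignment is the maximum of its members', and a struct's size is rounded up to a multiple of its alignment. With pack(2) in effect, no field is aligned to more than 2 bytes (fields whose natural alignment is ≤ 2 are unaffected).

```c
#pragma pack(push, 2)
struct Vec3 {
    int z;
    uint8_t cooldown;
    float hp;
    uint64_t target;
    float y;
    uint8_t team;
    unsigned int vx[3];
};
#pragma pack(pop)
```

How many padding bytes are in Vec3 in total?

z at 0 (size 4, align 2) → ends 4
cooldown at 4 (size 1, align 1) → ends 5
pad 1 to align 2 for hp
hp at 6 (size 4, align 2) → ends 10
target at 10 (size 8, align 2) → ends 18
y at 18 (size 4, align 2) → ends 22
team at 22 (size 1, align 1) → ends 23
pad 1 to align 2 for vx
vx at 24 (size 12, align 2) → ends 36
total 36 bytes, alignment 2
data bytes 34, size 36 → padding 2

2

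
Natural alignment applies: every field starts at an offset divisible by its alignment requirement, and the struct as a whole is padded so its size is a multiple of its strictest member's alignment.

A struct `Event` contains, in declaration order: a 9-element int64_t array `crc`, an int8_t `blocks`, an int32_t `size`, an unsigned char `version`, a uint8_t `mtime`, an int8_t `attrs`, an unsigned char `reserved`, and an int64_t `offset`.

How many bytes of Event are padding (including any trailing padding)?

0..72  crc  (72B, 8-aligned)
72..73  blocks  (1B, 1-aligned)
73..76  -- padding (3B)
76..80  size  (4B, 4-aligned)
80..81  version  (1B, 1-aligned)
81..82  mtime  (1B, 1-aligned)
82..83  attrs  (1B, 1-aligned)
83..84  reserved  (1B, 1-aligned)
84..88  -- padding (4B)
88..96  offset  (8B, 8-aligned)
sizeof = 96, alignof = 8
data bytes 89, size 96 → padding 7

7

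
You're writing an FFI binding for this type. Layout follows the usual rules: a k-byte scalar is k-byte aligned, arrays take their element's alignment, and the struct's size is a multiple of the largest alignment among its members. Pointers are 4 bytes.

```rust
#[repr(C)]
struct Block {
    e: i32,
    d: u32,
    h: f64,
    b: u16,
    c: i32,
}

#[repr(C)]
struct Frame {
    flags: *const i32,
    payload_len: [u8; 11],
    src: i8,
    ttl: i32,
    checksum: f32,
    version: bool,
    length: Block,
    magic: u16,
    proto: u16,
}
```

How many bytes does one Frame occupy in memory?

64 bytes

Block: e at 0 (size 4, align 4) → ends 4; d at 4 (size 4, align 4) → ends 8; h at 8 (size 8, align 8) → ends 16; b at 16 (size 2, align 2) → ends 18; pad 2 to align 4 for c; c at 20 (size 4, align 4) → ends 24; total 24 bytes, alignment 8
flags at 0 (size 4, align 4) → ends 4
payload_len at 4 (size 11, align 1) → ends 15
src at 15 (size 1, align 1) → ends 16
ttl at 16 (size 4, align 4) → ends 20
checksum at 20 (size 4, align 4) → ends 24
version at 24 (size 1, align 1) → ends 25
pad 7 to align 8 for length
length at 32 (size 24, align 8) → ends 56
magic at 56 (size 2, align 2) → ends 58
proto at 58 (size 2, align 2) → ends 60
tail pad 4 to reach multiple of 8
total 64 bytes, alignment 8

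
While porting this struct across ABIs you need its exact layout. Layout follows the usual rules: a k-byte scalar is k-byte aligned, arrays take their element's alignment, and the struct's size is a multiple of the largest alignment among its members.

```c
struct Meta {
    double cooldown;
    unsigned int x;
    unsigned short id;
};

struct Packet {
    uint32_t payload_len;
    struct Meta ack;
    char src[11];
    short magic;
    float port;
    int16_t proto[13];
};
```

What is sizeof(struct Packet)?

72

Meta: cooldown at 0 (size 8, align 8) → ends 8; x at 8 (size 4, align 4) → ends 12; id at 12 (size 2, align 2) → ends 14; tail pad 2 to reach multiple of 8; total 16 bytes, alignment 8
payload_len at 0 (size 4, align 4) → ends 4
pad 4 to align 8 for ack
ack at 8 (size 16, align 8) → ends 24
src at 24 (size 11, align 1) → ends 35
pad 1 to align 2 for magic
magic at 36 (size 2, align 2) → ends 38
pad 2 to align 4 for port
port at 40 (size 4, align 4) → ends 44
proto at 44 (size 26, align 2) → ends 70
tail pad 2 to reach multiple of 8
total 72 bytes, alignment 8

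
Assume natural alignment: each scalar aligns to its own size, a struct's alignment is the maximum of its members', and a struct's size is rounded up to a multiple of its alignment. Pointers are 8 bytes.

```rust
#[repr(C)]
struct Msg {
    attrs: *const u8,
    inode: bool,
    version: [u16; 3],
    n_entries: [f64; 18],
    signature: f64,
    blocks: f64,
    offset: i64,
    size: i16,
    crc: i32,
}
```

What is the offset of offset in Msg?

@0: attrs [8B, align 8] → 8
@8: inode [1B, align 1] → 9
+1 pad (align 2)
@10: version [6B, align 2] → 16
@16: n_entries [144B, align 8] → 160
@160: signature [8B, align 8] → 168
@168: blocks [8B, align 8] → 176
@176: offset [8B, align 8] → 184

176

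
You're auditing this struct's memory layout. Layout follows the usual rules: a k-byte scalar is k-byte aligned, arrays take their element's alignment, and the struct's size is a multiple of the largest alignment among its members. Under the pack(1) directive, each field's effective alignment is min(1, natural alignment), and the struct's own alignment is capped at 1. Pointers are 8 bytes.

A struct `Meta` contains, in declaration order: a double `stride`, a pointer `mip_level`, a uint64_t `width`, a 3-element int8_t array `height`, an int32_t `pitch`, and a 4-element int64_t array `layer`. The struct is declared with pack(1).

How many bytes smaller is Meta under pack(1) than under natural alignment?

1

natural layout:
  0..8  stride  (8B, 8-aligned)
  8..16  mip_level  (8B, 8-aligned)
  16..24  width  (8B, 8-aligned)
  24..27  height  (3B, 1-aligned)
  27..28  -- padding (1B)
  28..32  pitch  (4B, 4-aligned)
  32..64  layer  (32B, 8-aligned)
  sizeof = 64, alignof = 8
packed(1) layout:
  0..8  stride  (8B, 1-aligned)
  8..16  mip_level  (8B, 1-aligned)
  16..24  width  (8B, 1-aligned)
  24..27  height  (3B, 1-aligned)
  27..31  pitch  (4B, 1-aligned)
  31..63  layer  (32B, 1-aligned)
  sizeof = 63, alignof = 1
64 − 63 = 1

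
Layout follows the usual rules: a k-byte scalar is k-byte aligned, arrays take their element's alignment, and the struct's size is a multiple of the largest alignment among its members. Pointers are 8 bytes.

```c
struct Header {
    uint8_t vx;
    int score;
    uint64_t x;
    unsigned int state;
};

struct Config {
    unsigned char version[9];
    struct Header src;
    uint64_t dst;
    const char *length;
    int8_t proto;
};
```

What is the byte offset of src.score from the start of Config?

20

Header: 0..1  vx  (1B, 1-aligned); 1..4  -- padding (3B); 4..8  score  (4B, 4-aligned); 8..16  x  (8B, 8-aligned); 16..20  state  (4B, 4-aligned); 20..24  -- tail padding (4B); sizeof = 24, alignof = 8
0..9  version  (9B, 1-aligned)
9..16  -- padding (7B)
16..40  src  (24B, 8-aligned)
within Header: score at 4
16 + 4 = 20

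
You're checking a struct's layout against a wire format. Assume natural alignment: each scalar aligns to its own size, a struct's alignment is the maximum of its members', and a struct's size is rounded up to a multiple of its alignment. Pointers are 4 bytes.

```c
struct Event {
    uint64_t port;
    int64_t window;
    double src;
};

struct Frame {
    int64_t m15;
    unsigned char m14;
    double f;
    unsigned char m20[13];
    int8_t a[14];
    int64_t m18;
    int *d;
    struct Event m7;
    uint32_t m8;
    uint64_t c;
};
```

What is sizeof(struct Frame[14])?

Event: port at 0 (size 8, align 8) → ends 8; window at 8 (size 8, align 8) → ends 16; src at 16 (size 8, align 8) → ends 24; total 24 bytes, alignment 8
m15 at 0 (size 8, align 8) → ends 8
m14 at 8 (size 1, align 1) → ends 9
pad 7 to align 8 for f
f at 16 (size 8, align 8) → ends 24
m20 at 24 (size 13, align 1) → ends 37
a at 37 (size 14, align 1) → ends 51
pad 5 to align 8 for m18
m18 at 56 (size 8, align 8) → ends 64
d at 64 (size 4, align 4) → ends 68
pad 4 to align 8 for m7
m7 at 72 (size 24, align 8) → ends 96
m8 at 96 (size 4, align 4) → ends 100
pad 4 to align 8 for c
c at 104 (size 8, align 8) → ends 112
total 112 bytes, alignment 8
array of 14: 14 × 112 = 1568

1568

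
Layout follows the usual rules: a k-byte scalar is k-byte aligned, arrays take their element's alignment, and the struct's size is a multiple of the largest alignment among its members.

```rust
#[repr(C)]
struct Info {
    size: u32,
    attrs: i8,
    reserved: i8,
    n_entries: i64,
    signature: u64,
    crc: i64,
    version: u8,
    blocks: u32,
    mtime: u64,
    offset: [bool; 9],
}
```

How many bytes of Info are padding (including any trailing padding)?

@0: size [4B, align 4] → 4
@4: attrs [1B, align 1] → 5
@5: reserved [1B, align 1] → 6
+2 pad (align 8)
@8: n_entries [8B, align 8] → 16
@16: signature [8B, align 8] → 24
@24: crc [8B, align 8] → 32
@32: version [1B, align 1] → 33
+3 pad (align 4)
@36: blocks [4B, align 4] → 40
@40: mtime [8B, align 8] → 48
@48: offset [9B, align 1] → 57
+7 tail pad (align 8)
size 64, align 8
data bytes 52, size 64 → padding 12

12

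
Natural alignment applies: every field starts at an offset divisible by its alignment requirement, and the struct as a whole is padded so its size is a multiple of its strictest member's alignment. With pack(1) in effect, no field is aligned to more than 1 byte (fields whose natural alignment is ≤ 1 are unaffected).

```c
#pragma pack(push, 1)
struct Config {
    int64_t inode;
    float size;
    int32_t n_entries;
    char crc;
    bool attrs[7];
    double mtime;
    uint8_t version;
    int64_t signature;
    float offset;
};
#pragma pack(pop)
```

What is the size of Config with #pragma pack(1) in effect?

0..8  inode  (8B, 1-aligned)
8..12  size  (4B, 1-aligned)
12..16  n_entries  (4B, 1-aligned)
16..17  crc  (1B, 1-aligned)
17..24  attrs  (7B, 1-aligned)
24..32  mtime  (8B, 1-aligned)
32..33  version  (1B, 1-aligned)
33..41  signature  (8B, 1-aligned)
41..45  offset  (4B, 1-aligned)
sizeof = 45, alignof = 1

45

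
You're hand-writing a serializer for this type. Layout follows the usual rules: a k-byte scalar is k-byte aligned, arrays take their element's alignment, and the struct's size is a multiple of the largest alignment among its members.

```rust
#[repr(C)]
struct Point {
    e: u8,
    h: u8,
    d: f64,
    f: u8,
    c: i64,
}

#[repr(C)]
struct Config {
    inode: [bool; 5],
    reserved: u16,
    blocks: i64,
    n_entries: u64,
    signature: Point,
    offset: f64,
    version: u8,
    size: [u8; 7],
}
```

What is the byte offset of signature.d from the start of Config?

32

Point: e at 0 (size 1, align 1) → ends 1; h at 1 (size 1, align 1) → ends 2; pad 6 to align 8 for d; d at 8 (size 8, align 8) → ends 16; f at 16 (size 1, align 1) → ends 17; pad 7 to align 8 for c; c at 24 (size 8, align 8) → ends 32; total 32 bytes, alignment 8
inode at 0 (size 5, align 1) → ends 5
pad 1 to align 2 for reserved
reserved at 6 (size 2, align 2) → ends 8
blocks at 8 (size 8, align 8) → ends 16
n_entries at 16 (size 8, align 8) → ends 24
signature at 24 (size 32, align 8) → ends 56
within Point: d at 8
24 + 8 = 32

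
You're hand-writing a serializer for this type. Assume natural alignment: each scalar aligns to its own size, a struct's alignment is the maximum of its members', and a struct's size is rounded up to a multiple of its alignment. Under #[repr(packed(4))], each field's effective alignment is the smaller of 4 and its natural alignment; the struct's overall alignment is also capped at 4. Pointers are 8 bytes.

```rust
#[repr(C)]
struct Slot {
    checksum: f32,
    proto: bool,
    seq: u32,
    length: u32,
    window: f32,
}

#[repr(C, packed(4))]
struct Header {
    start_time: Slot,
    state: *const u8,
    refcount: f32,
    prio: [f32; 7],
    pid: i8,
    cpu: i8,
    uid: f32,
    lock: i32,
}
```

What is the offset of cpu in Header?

Slot: @0: checksum [4B, align 4] → 4; @4: proto [1B, align 1] → 5; +3 pad (align 4); @8: seq [4B, align 4] → 12; @12: length [4B, align 4] → 16; @16: window [4B, align 4] → 20; size 20, align 4
@0: start_time [20B, align 4] → 20
@20: state [8B, align 4] → 28
@28: refcount [4B, align 4] → 32
@32: prio [28B, align 4] → 60
@60: pid [1B, align 1] → 61
@61: cpu [1B, align 1] → 62

61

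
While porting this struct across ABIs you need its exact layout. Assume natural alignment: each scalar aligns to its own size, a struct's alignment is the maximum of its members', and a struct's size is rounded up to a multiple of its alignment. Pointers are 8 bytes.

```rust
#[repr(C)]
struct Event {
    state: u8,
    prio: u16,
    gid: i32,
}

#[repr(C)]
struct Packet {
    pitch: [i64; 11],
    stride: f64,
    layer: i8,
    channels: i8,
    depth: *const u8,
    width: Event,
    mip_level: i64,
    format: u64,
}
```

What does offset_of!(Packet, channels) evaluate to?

97

Event: @0: state [1B, align 1] → 1; +1 pad (align 2); @2: prio [2B, align 2] → 4; @4: gid [4B, align 4] → 8; size 8, align 4
@0: pitch [88B, align 8] → 88
@88: stride [8B, align 8] → 96
@96: layer [1B, align 1] → 97
@97: channels [1B, align 1] → 98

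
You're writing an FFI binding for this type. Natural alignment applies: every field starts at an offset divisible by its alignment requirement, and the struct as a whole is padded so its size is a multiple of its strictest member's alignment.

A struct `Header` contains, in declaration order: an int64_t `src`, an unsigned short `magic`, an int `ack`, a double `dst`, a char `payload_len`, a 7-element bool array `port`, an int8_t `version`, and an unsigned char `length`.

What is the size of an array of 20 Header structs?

800

@0: src [8B, align 8] → 8
@8: magic [2B, align 2] → 10
+2 pad (align 4)
@12: ack [4B, align 4] → 16
@16: dst [8B, align 8] → 24
@24: payload_len [1B, align 1] → 25
@25: port [7B, align 1] → 32
@32: version [1B, align 1] → 33
@33: length [1B, align 1] → 34
+6 tail pad (align 8)
size 40, align 8
array of 20: 20 × 40 = 800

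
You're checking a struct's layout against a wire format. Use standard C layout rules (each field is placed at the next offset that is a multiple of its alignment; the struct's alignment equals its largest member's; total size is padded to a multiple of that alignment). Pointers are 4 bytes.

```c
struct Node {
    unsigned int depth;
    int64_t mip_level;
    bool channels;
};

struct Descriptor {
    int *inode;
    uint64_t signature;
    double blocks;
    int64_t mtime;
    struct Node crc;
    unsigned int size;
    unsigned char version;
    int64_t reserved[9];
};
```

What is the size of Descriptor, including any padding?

136 bytes

Node: depth at 0 (size 4, align 4) → ends 4; pad 4 to align 8 for mip_level; mip_level at 8 (size 8, align 8) → ends 16; channels at 16 (size 1, align 1) → ends 17; tail pad 7 to reach multiple of 8; total 24 bytes, alignment 8
inode at 0 (size 4, align 4) → ends 4
pad 4 to align 8 for signature
signature at 8 (size 8, align 8) → ends 16
blocks at 16 (size 8, align 8) → ends 24
mtime at 24 (size 8, align 8) → ends 32
crc at 32 (size 24, align 8) → ends 56
size at 56 (size 4, align 4) → ends 60
version at 60 (size 1, align 1) → ends 61
pad 3 to align 8 for reserved
reserved at 64 (size 72, align 8) → ends 136
total 136 bytes, alignment 8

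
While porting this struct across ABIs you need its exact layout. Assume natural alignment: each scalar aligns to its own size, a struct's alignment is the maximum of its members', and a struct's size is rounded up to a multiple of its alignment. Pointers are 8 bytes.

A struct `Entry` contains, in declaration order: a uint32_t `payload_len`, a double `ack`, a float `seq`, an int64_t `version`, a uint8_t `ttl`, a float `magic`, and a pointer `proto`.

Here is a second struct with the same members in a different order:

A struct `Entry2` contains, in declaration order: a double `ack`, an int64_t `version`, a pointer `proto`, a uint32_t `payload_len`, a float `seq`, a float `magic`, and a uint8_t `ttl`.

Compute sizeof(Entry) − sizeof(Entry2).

0..4  payload_len  (4B, 4-aligned)
4..8  -- padding (4B)
8..16  ack  (8B, 8-aligned)
16..20  seq  (4B, 4-aligned)
20..24  -- padding (4B)
24..32  version  (8B, 8-aligned)
32..33  ttl  (1B, 1-aligned)
33..36  -- padding (3B)
36..40  magic  (4B, 4-aligned)
40..48  proto  (8B, 8-aligned)
sizeof = 48, alignof = 8
— Entry2 —
0..8  ack  (8B, 8-aligned)
8..16  version  (8B, 8-aligned)
16..24  proto  (8B, 8-aligned)
24..28  payload_len  (4B, 4-aligned)
28..32  seq  (4B, 4-aligned)
32..36  magic  (4B, 4-aligned)
36..37  ttl  (1B, 1-aligned)
37..40  -- tail padding (3B)
sizeof = 40, alignof = 8
48 − 40 = 8

8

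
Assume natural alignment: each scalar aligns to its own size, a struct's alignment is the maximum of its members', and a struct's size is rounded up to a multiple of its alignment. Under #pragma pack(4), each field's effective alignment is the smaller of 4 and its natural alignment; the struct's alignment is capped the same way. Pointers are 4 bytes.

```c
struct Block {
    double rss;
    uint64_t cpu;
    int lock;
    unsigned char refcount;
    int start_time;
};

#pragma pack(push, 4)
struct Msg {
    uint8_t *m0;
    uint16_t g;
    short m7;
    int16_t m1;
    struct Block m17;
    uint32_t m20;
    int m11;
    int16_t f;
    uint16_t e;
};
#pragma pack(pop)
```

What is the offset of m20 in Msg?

Block: @0: rss [8B, align 8] → 8; @8: cpu [8B, align 8] → 16; @16: lock [4B, align 4] → 20; @20: refcount [1B, align 1] → 21; +3 pad (align 4); @24: start_time [4B, align 4] → 28; +4 tail pad (align 8); size 32, align 8
@0: m0 [4B, align 4] → 4
@4: g [2B, align 2] → 6
@6: m7 [2B, align 2] → 8
@8: m1 [2B, align 2] → 10
+2 pad (align 4)
@12: m17 [32B, align 4] → 44
@44: m20 [4B, align 4] → 48

44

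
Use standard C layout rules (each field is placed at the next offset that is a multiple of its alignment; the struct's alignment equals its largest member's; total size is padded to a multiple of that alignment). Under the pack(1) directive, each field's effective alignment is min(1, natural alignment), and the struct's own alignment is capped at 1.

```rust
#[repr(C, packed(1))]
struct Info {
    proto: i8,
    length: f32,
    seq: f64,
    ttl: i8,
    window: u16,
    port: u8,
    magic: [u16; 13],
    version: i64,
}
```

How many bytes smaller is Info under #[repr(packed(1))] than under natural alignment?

5

natural layout:
  @0: proto [1B, align 1] → 1
  +3 pad (align 4)
  @4: length [4B, align 4] → 8
  @8: seq [8B, align 8] → 16
  @16: ttl [1B, align 1] → 17
  +1 pad (align 2)
  @18: window [2B, align 2] → 20
  @20: port [1B, align 1] → 21
  +1 pad (align 2)
  @22: magic [26B, align 2] → 48
  @48: version [8B, align 8] → 56
  size 56, align 8
packed(1) layout:
  @0: proto [1B, align 1] → 1
  @1: length [4B, align 1] → 5
  @5: seq [8B, align 1] → 13
  @13: ttl [1B, align 1] → 14
  @14: window [2B, align 1] → 16
  @16: port [1B, align 1] → 17
  @17: magic [26B, align 1] → 43
  @43: version [8B, align 1] → 51
  size 51, align 1
56 − 51 = 5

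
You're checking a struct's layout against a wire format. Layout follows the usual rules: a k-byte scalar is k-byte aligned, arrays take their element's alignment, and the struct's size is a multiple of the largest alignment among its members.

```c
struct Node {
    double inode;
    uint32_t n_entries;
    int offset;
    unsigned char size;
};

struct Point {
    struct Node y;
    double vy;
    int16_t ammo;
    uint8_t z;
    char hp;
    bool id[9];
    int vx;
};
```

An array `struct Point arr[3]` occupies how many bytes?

Node: inode at 0 (size 8, align 8) → ends 8; n_entries at 8 (size 4, align 4) → ends 12; offset at 12 (size 4, align 4) → ends 16; size at 16 (size 1, align 1) → ends 17; tail pad 7 to reach multiple of 8; total 24 bytes, alignment 8
y at 0 (size 24, align 8) → ends 24
vy at 24 (size 8, align 8) → ends 32
ammo at 32 (size 2, align 2) → ends 34
z at 34 (size 1, align 1) → ends 35
hp at 35 (size 1, align 1) → ends 36
id at 36 (size 9, align 1) → ends 45
pad 3 to align 4 for vx
vx at 48 (size 4, align 4) → ends 52
tail pad 4 to reach multiple of 8
total 56 bytes, alignment 8
array of 3: 3 × 56 = 168

168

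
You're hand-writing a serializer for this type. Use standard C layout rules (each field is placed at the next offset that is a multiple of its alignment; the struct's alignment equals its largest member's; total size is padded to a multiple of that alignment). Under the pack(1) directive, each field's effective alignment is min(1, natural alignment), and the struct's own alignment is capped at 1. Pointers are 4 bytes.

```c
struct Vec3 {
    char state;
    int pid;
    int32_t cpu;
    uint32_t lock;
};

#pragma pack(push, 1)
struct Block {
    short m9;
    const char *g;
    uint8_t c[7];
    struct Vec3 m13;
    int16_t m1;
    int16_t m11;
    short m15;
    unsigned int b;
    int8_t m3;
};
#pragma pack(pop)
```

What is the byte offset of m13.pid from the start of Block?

17

Vec3: 0..1  state  (1B, 1-aligned); 1..4  -- padding (3B); 4..8  pid  (4B, 4-aligned); 8..12  cpu  (4B, 4-aligned); 12..16  lock  (4B, 4-aligned); sizeof = 16, alignof = 4
0..2  m9  (2B, 1-aligned)
2..6  g  (4B, 1-aligned)
6..13  c  (7B, 1-aligned)
13..29  m13  (16B, 1-aligned)
within Vec3: pid at 4
13 + 4 = 17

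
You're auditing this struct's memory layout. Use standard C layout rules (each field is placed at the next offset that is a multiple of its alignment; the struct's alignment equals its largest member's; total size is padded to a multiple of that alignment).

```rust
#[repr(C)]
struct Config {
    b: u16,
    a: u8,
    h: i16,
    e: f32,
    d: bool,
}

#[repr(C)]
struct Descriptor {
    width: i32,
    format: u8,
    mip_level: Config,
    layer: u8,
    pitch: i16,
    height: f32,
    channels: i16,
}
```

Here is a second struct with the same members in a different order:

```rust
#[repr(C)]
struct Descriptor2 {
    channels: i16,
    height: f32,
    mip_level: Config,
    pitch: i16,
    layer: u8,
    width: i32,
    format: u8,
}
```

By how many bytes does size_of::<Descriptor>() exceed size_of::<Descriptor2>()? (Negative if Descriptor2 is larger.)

0

Config: b at 0 (size 2, align 2) → ends 2; a at 2 (size 1, align 1) → ends 3; pad 1 to align 2 for h; h at 4 (size 2, align 2) → ends 6; pad 2 to align 4 for e; e at 8 (size 4, align 4) → ends 12; d at 12 (size 1, align 1) → ends 13; tail pad 3 to reach multiple of 4; total 16 bytes, alignment 4
width at 0 (size 4, align 4) → ends 4
format at 4 (size 1, align 1) → ends 5
pad 3 to align 4 for mip_level
mip_level at 8 (size 16, align 4) → ends 24
layer at 24 (size 1, align 1) → ends 25
pad 1 to align 2 for pitch
pitch at 26 (size 2, align 2) → ends 28
height at 28 (size 4, align 4) → ends 32
channels at 32 (size 2, align 2) → ends 34
tail pad 2 to reach multiple of 4
total 36 bytes, alignment 4
— Descriptor2 —
channels at 0 (size 2, align 2) → ends 2
pad 2 to align 4 for height
height at 4 (size 4, align 4) → ends 8
mip_level at 8 (size 16, align 4) → ends 24
pitch at 24 (size 2, align 2) → ends 26
layer at 26 (size 1, align 1) → ends 27
pad 1 to align 4 for width
width at 28 (size 4, align 4) → ends 32
format at 32 (size 1, align 1) → ends 33
tail pad 3 to reach multiple of 4
total 36 bytes, alignment 4
36 − 36 = 0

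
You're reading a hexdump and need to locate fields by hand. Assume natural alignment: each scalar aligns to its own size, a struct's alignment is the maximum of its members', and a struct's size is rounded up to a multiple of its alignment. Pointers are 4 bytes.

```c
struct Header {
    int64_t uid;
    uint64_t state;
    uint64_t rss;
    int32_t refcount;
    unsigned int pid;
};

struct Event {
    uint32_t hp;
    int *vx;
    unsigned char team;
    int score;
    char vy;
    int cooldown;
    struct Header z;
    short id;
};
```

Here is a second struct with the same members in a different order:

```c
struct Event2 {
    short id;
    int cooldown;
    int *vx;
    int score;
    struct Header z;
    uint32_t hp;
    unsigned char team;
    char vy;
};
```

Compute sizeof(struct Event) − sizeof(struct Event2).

Header: 0..8  uid  (8B, 8-aligned); 8..16  state  (8B, 8-aligned); 16..24  rss  (8B, 8-aligned); 24..28  refcount  (4B, 4-aligned); 28..32  pid  (4B, 4-aligned); sizeof = 32, alignof = 8
0..4  hp  (4B, 4-aligned)
4..8  vx  (4B, 4-aligned)
8..9  team  (1B, 1-aligned)
9..12  -- padding (3B)
12..16  score  (4B, 4-aligned)
16..17  vy  (1B, 1-aligned)
17..20  -- padding (3B)
20..24  cooldown  (4B, 4-aligned)
24..56  z  (32B, 8-aligned)
56..58  id  (2B, 2-aligned)
58..64  -- tail padding (6B)
sizeof = 64, alignof = 8
— Event2 —
0..2  id  (2B, 2-aligned)
2..4  -- padding (2B)
4..8  cooldown  (4B, 4-aligned)
8..12  vx  (4B, 4-aligned)
12..16  score  (4B, 4-aligned)
16..48  z  (32B, 8-aligned)
48..52  hp  (4B, 4-aligned)
52..53  team  (1B, 1-aligned)
53..54  vy  (1B, 1-aligned)
54..56  -- tail padding (2B)
sizeof = 56, alignof = 8
64 − 56 = 8

8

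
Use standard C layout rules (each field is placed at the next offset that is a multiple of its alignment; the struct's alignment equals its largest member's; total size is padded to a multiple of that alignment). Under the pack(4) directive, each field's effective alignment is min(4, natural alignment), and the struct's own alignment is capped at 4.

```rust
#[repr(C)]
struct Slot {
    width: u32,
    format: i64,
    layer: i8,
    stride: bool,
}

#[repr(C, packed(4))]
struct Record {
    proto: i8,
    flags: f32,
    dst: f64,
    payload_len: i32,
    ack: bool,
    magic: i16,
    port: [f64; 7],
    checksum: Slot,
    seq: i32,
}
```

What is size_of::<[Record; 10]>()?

1080

Slot: width at 0 (size 4, align 4) → ends 4; pad 4 to align 8 for format; format at 8 (size 8, align 8) → ends 16; layer at 16 (size 1, align 1) → ends 17; stride at 17 (size 1, align 1) → ends 18; tail pad 6 to reach multiple of 8; total 24 bytes, alignment 8
proto at 0 (size 1, align 1) → ends 1
pad 3 to align 4 for flags
flags at 4 (size 4, align 4) → ends 8
dst at 8 (size 8, align 4) → ends 16
payload_len at 16 (size 4, align 4) → ends 20
ack at 20 (size 1, align 1) → ends 21
pad 1 to align 2 for magic
magic at 22 (size 2, align 2) → ends 24
port at 24 (size 56, align 4) → ends 80
checksum at 80 (size 24, align 4) → ends 104
seq at 104 (size 4, align 4) → ends 108
total 108 bytes, alignment 4
array of 10: 10 × 108 = 1080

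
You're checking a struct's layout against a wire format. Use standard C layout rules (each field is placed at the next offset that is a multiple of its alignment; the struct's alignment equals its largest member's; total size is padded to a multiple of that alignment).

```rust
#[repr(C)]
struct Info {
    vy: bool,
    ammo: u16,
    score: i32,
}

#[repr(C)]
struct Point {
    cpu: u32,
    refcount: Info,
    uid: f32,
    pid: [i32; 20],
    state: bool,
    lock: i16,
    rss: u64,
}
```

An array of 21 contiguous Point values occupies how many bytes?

2352

Info: 0..1  vy  (1B, 1-aligned); 1..2  -- padding (1B); 2..4  ammo  (2B, 2-aligned); 4..8  score  (4B, 4-aligned); sizeof = 8, alignof = 4
0..4  cpu  (4B, 4-aligned)
4..12  refcount  (8B, 4-aligned)
12..16  uid  (4B, 4-aligned)
16..96  pid  (80B, 4-aligned)
96..97  state  (1B, 1-aligned)
97..98  -- padding (1B)
98..100  lock  (2B, 2-aligned)
100..104  -- padding (4B)
104..112  rss  (8B, 8-aligned)
sizeof = 112, alignof = 8
array of 21: 21 × 112 = 2352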